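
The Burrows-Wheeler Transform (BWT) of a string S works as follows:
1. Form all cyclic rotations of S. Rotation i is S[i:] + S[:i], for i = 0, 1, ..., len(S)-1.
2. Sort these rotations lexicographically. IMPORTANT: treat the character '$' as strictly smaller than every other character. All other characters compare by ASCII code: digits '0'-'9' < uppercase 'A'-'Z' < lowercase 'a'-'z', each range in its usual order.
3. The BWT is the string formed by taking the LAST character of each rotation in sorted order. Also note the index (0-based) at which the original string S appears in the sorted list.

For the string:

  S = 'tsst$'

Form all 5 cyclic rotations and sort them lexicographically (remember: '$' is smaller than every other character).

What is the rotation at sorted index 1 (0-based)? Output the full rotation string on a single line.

All 5 rotations (rotation i = S[i:]+S[:i]):
  rot[0] = tsst$
  rot[1] = sst$t
  rot[2] = st$ts
  rot[3] = t$tss
  rot[4] = $tsst
Sorted (with $ < everything):
  sorted[0] = $tsst
  sorted[1] = sst$t
  sorted[2] = st$ts
  sorted[3] = t$tss
  sorted[4] = tsst$
sorted[1] = sst$t

Answer: sst$t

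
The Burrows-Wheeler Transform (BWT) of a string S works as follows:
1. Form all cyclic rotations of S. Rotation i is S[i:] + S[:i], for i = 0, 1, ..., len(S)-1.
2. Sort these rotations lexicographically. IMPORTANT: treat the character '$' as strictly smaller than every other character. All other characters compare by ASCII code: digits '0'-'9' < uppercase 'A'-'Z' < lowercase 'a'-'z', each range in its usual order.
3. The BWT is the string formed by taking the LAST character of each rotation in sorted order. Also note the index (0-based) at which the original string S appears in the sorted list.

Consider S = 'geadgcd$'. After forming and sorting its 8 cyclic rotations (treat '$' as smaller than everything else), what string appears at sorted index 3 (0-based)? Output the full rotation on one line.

Answer: d$geadgc

Derivation:
All 8 rotations (rotation i = S[i:]+S[:i]):
  rot[0] = geadgcd$
  rot[1] = eadgcd$g
  rot[2] = adgcd$ge
  rot[3] = dgcd$gea
  rot[4] = gcd$gead
  rot[5] = cd$geadg
  rot[6] = d$geadgc
  rot[7] = $geadgcd
Sorted (with $ < everything):
  sorted[0] = $geadgcd
  sorted[1] = adgcd$ge
  sorted[2] = cd$geadg
  sorted[3] = d$geadgc
  sorted[4] = dgcd$gea
  sorted[5] = eadgcd$g
  sorted[6] = gcd$gead
  sorted[7] = geadgcd$
sorted[3] = d$geadgc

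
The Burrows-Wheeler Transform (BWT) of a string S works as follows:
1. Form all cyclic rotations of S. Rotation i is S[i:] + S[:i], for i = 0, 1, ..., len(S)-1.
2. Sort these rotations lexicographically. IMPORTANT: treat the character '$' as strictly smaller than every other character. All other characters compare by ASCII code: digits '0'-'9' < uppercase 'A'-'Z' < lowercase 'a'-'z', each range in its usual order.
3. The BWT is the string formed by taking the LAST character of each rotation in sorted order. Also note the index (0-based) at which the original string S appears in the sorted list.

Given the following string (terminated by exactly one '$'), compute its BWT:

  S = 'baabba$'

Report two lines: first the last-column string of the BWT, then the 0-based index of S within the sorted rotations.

All 7 rotations (rotation i = S[i:]+S[:i]):
  rot[0] = baabba$
  rot[1] = aabba$b
  rot[2] = abba$ba
  rot[3] = bba$baa
  rot[4] = ba$baab
  rot[5] = a$baabb
  rot[6] = $baabba
Sorted (with $ < everything):
  sorted[0] = $baabba  (last char: 'a')
  sorted[1] = a$baabb  (last char: 'b')
  sorted[2] = aabba$b  (last char: 'b')
  sorted[3] = abba$ba  (last char: 'a')
  sorted[4] = ba$baab  (last char: 'b')
  sorted[5] = baabba$  (last char: '$')
  sorted[6] = bba$baa  (last char: 'a')
Last column: abbab$a
Original string S is at sorted index 5

Answer: abbab$a
5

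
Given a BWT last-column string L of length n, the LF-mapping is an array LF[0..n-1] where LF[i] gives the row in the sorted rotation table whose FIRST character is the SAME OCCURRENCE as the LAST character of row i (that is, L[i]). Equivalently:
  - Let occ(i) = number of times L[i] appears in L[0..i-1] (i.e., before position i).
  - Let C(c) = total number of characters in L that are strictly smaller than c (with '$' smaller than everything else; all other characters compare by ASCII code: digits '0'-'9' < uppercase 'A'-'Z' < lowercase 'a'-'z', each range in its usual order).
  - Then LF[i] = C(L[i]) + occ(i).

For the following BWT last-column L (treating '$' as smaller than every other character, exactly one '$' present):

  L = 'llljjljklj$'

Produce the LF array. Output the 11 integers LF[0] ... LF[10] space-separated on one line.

Char counts: '$':1, 'j':4, 'k':1, 'l':5
C (first-col start): C('$')=0, C('j')=1, C('k')=5, C('l')=6
L[0]='l': occ=0, LF[0]=C('l')+0=6+0=6
L[1]='l': occ=1, LF[1]=C('l')+1=6+1=7
L[2]='l': occ=2, LF[2]=C('l')+2=6+2=8
L[3]='j': occ=0, LF[3]=C('j')+0=1+0=1
L[4]='j': occ=1, LF[4]=C('j')+1=1+1=2
L[5]='l': occ=3, LF[5]=C('l')+3=6+3=9
L[6]='j': occ=2, LF[6]=C('j')+2=1+2=3
L[7]='k': occ=0, LF[7]=C('k')+0=5+0=5
L[8]='l': occ=4, LF[8]=C('l')+4=6+4=10
L[9]='j': occ=3, LF[9]=C('j')+3=1+3=4
L[10]='$': occ=0, LF[10]=C('$')+0=0+0=0

Answer: 6 7 8 1 2 9 3 5 10 4 0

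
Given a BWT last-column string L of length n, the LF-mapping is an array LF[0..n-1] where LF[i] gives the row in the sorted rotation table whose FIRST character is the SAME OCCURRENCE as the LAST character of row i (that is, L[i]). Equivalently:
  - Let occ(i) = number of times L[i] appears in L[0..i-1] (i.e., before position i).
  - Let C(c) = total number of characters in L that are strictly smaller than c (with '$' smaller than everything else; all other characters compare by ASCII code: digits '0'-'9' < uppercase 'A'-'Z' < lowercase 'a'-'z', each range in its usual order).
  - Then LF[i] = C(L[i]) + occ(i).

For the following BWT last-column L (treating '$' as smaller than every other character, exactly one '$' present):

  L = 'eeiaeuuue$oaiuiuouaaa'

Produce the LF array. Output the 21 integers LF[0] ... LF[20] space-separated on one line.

Answer: 6 7 10 1 8 15 16 17 9 0 13 2 11 18 12 19 14 20 3 4 5

Derivation:
Char counts: '$':1, 'a':5, 'e':4, 'i':3, 'o':2, 'u':6
C (first-col start): C('$')=0, C('a')=1, C('e')=6, C('i')=10, C('o')=13, C('u')=15
L[0]='e': occ=0, LF[0]=C('e')+0=6+0=6
L[1]='e': occ=1, LF[1]=C('e')+1=6+1=7
L[2]='i': occ=0, LF[2]=C('i')+0=10+0=10
L[3]='a': occ=0, LF[3]=C('a')+0=1+0=1
L[4]='e': occ=2, LF[4]=C('e')+2=6+2=8
L[5]='u': occ=0, LF[5]=C('u')+0=15+0=15
L[6]='u': occ=1, LF[6]=C('u')+1=15+1=16
L[7]='u': occ=2, LF[7]=C('u')+2=15+2=17
L[8]='e': occ=3, LF[8]=C('e')+3=6+3=9
L[9]='$': occ=0, LF[9]=C('$')+0=0+0=0
L[10]='o': occ=0, LF[10]=C('o')+0=13+0=13
L[11]='a': occ=1, LF[11]=C('a')+1=1+1=2
L[12]='i': occ=1, LF[12]=C('i')+1=10+1=11
L[13]='u': occ=3, LF[13]=C('u')+3=15+3=18
L[14]='i': occ=2, LF[14]=C('i')+2=10+2=12
L[15]='u': occ=4, LF[15]=C('u')+4=15+4=19
L[16]='o': occ=1, LF[16]=C('o')+1=13+1=14
L[17]='u': occ=5, LF[17]=C('u')+5=15+5=20
L[18]='a': occ=2, LF[18]=C('a')+2=1+2=3
L[19]='a': occ=3, LF[19]=C('a')+3=1+3=4
L[20]='a': occ=4, LF[20]=C('a')+4=1+4=5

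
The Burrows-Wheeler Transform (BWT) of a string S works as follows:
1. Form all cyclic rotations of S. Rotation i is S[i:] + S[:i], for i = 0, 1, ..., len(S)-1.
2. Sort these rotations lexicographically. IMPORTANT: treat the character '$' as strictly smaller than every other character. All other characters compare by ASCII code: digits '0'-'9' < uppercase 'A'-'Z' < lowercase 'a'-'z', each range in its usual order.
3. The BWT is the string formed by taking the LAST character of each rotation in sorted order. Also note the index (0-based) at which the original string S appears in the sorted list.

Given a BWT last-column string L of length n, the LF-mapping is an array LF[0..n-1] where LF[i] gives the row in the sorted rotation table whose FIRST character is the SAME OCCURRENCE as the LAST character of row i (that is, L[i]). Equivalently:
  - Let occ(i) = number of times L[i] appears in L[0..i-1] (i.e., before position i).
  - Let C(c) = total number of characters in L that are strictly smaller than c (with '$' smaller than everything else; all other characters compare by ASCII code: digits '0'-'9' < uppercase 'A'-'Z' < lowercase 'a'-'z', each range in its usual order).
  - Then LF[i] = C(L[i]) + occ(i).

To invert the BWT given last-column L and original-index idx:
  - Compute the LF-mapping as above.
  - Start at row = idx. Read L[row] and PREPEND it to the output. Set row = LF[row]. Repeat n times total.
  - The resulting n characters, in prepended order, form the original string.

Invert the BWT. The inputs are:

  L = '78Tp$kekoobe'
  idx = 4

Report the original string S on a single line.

LF mapping: 1 2 3 11 0 7 5 8 9 10 4 6
Walk LF starting at row 4, prepending L[row]:
  step 1: row=4, L[4]='$', prepend. Next row=LF[4]=0
  step 2: row=0, L[0]='7', prepend. Next row=LF[0]=1
  step 3: row=1, L[1]='8', prepend. Next row=LF[1]=2
  step 4: row=2, L[2]='T', prepend. Next row=LF[2]=3
  step 5: row=3, L[3]='p', prepend. Next row=LF[3]=11
  step 6: row=11, L[11]='e', prepend. Next row=LF[11]=6
  step 7: row=6, L[6]='e', prepend. Next row=LF[6]=5
  step 8: row=5, L[5]='k', prepend. Next row=LF[5]=7
  step 9: row=7, L[7]='k', prepend. Next row=LF[7]=8
  step 10: row=8, L[8]='o', prepend. Next row=LF[8]=9
  step 11: row=9, L[9]='o', prepend. Next row=LF[9]=10
  step 12: row=10, L[10]='b', prepend. Next row=LF[10]=4
Reversed output: bookkeepT87$

Answer: bookkeepT87$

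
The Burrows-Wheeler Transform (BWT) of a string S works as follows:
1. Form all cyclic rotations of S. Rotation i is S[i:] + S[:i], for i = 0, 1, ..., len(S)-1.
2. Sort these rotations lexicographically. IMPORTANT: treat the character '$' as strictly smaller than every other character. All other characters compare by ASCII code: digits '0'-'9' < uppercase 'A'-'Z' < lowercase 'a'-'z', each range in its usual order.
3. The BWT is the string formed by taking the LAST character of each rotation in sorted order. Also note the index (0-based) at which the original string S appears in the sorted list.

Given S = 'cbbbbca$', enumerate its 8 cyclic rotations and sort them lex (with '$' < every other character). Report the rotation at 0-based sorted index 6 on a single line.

Answer: ca$cbbbb

Derivation:
All 8 rotations (rotation i = S[i:]+S[:i]):
  rot[0] = cbbbbca$
  rot[1] = bbbbca$c
  rot[2] = bbbca$cb
  rot[3] = bbca$cbb
  rot[4] = bca$cbbb
  rot[5] = ca$cbbbb
  rot[6] = a$cbbbbc
  rot[7] = $cbbbbca
Sorted (with $ < everything):
  sorted[0] = $cbbbbca
  sorted[1] = a$cbbbbc
  sorted[2] = bbbbca$c
  sorted[3] = bbbca$cb
  sorted[4] = bbca$cbb
  sorted[5] = bca$cbbb
  sorted[6] = ca$cbbbb
  sorted[7] = cbbbbca$
sorted[6] = ca$cbbbb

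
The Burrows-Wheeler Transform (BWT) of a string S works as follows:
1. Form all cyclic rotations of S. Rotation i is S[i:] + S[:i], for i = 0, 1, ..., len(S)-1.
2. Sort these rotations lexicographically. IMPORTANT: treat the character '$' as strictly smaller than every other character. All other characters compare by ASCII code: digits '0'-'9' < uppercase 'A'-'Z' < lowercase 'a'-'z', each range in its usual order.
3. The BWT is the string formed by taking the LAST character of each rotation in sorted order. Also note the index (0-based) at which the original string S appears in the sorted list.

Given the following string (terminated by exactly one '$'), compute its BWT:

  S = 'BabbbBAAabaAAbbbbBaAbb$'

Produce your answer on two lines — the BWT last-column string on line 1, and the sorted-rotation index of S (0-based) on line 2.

All 23 rotations (rotation i = S[i:]+S[:i]):
  rot[0] = BabbbBAAabaAAbbbbBaAbb$
  rot[1] = abbbBAAabaAAbbbbBaAbb$B
  rot[2] = bbbBAAabaAAbbbbBaAbb$Ba
  rot[3] = bbBAAabaAAbbbbBaAbb$Bab
  rot[4] = bBAAabaAAbbbbBaAbb$Babb
  rot[5] = BAAabaAAbbbbBaAbb$Babbb
  rot[6] = AAabaAAbbbbBaAbb$BabbbB
  rot[7] = AabaAAbbbbBaAbb$BabbbBA
  rot[8] = abaAAbbbbBaAbb$BabbbBAA
  rot[9] = baAAbbbbBaAbb$BabbbBAAa
  rot[10] = aAAbbbbBaAbb$BabbbBAAab
  rot[11] = AAbbbbBaAbb$BabbbBAAaba
  rot[12] = AbbbbBaAbb$BabbbBAAabaA
  rot[13] = bbbbBaAbb$BabbbBAAabaAA
  rot[14] = bbbBaAbb$BabbbBAAabaAAb
  rot[15] = bbBaAbb$BabbbBAAabaAAbb
  rot[16] = bBaAbb$BabbbBAAabaAAbbb
  rot[17] = BaAbb$BabbbBAAabaAAbbbb
  rot[18] = aAbb$BabbbBAAabaAAbbbbB
  rot[19] = Abb$BabbbBAAabaAAbbbbBa
  rot[20] = bb$BabbbBAAabaAAbbbbBaA
  rot[21] = b$BabbbBAAabaAAbbbbBaAb
  rot[22] = $BabbbBAAabaAAbbbbBaAbb
Sorted (with $ < everything):
  sorted[0] = $BabbbBAAabaAAbbbbBaAbb  (last char: 'b')
  sorted[1] = AAabaAAbbbbBaAbb$BabbbB  (last char: 'B')
  sorted[2] = AAbbbbBaAbb$BabbbBAAaba  (last char: 'a')
  sorted[3] = AabaAAbbbbBaAbb$BabbbBA  (last char: 'A')
  sorted[4] = Abb$BabbbBAAabaAAbbbbBa  (last char: 'a')
  sorted[5] = AbbbbBaAbb$BabbbBAAabaA  (last char: 'A')
  sorted[6] = BAAabaAAbbbbBaAbb$Babbb  (last char: 'b')
  sorted[7] = BaAbb$BabbbBAAabaAAbbbb  (last char: 'b')
  sorted[8] = BabbbBAAabaAAbbbbBaAbb$  (last char: '$')
  sorted[9] = aAAbbbbBaAbb$BabbbBAAab  (last char: 'b')
  sorted[10] = aAbb$BabbbBAAabaAAbbbbB  (last char: 'B')
  sorted[11] = abaAAbbbbBaAbb$BabbbBAA  (last char: 'A')
  sorted[12] = abbbBAAabaAAbbbbBaAbb$B  (last char: 'B')
  sorted[13] = b$BabbbBAAabaAAbbbbBaAb  (last char: 'b')
  sorted[14] = bBAAabaAAbbbbBaAbb$Babb  (last char: 'b')
  sorted[15] = bBaAbb$BabbbBAAabaAAbbb  (last char: 'b')
  sorted[16] = baAAbbbbBaAbb$BabbbBAAa  (last char: 'a')
  sorted[17] = bb$BabbbBAAabaAAbbbbBaA  (last char: 'A')
  sorted[18] = bbBAAabaAAbbbbBaAbb$Bab  (last char: 'b')
  sorted[19] = bbBaAbb$BabbbBAAabaAAbb  (last char: 'b')
  sorted[20] = bbbBAAabaAAbbbbBaAbb$Ba  (last char: 'a')
  sorted[21] = bbbBaAbb$BabbbBAAabaAAb  (last char: 'b')
  sorted[22] = bbbbBaAbb$BabbbBAAabaAA  (last char: 'A')
Last column: bBaAaAbb$bBABbbbaAbbabA
Original string S is at sorted index 8

Answer: bBaAaAbb$bBABbbbaAbbabA
8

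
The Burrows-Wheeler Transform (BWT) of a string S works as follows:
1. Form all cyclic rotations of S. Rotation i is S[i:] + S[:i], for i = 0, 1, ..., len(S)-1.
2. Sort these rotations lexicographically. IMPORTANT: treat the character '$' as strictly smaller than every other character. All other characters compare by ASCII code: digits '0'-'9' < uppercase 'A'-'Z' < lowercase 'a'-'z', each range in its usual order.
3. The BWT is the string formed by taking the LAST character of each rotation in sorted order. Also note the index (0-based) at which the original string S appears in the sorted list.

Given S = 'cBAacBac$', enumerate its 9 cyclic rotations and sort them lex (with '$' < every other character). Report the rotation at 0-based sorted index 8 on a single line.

Answer: cBac$cBAa

Derivation:
All 9 rotations (rotation i = S[i:]+S[:i]):
  rot[0] = cBAacBac$
  rot[1] = BAacBac$c
  rot[2] = AacBac$cB
  rot[3] = acBac$cBA
  rot[4] = cBac$cBAa
  rot[5] = Bac$cBAac
  rot[6] = ac$cBAacB
  rot[7] = c$cBAacBa
  rot[8] = $cBAacBac
Sorted (with $ < everything):
  sorted[0] = $cBAacBac
  sorted[1] = AacBac$cB
  sorted[2] = BAacBac$c
  sorted[3] = Bac$cBAac
  sorted[4] = ac$cBAacB
  sorted[5] = acBac$cBA
  sorted[6] = c$cBAacBa
  sorted[7] = cBAacBac$
  sorted[8] = cBac$cBAa
sorted[8] = cBac$cBAa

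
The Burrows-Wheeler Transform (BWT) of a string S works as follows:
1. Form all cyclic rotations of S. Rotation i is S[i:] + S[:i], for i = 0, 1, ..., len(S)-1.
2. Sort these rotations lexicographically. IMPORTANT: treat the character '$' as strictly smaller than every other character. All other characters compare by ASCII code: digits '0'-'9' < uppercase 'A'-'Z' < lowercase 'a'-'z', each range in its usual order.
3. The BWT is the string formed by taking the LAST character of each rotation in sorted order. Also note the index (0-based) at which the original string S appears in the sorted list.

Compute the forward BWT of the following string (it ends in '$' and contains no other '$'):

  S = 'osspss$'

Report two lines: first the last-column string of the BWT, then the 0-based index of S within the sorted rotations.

All 7 rotations (rotation i = S[i:]+S[:i]):
  rot[0] = osspss$
  rot[1] = sspss$o
  rot[2] = spss$os
  rot[3] = pss$oss
  rot[4] = ss$ossp
  rot[5] = s$ossps
  rot[6] = $osspss
Sorted (with $ < everything):
  sorted[0] = $osspss  (last char: 's')
  sorted[1] = osspss$  (last char: '$')
  sorted[2] = pss$oss  (last char: 's')
  sorted[3] = s$ossps  (last char: 's')
  sorted[4] = spss$os  (last char: 's')
  sorted[5] = ss$ossp  (last char: 'p')
  sorted[6] = sspss$o  (last char: 'o')
Last column: s$ssspo
Original string S is at sorted index 1

Answer: s$ssspo
1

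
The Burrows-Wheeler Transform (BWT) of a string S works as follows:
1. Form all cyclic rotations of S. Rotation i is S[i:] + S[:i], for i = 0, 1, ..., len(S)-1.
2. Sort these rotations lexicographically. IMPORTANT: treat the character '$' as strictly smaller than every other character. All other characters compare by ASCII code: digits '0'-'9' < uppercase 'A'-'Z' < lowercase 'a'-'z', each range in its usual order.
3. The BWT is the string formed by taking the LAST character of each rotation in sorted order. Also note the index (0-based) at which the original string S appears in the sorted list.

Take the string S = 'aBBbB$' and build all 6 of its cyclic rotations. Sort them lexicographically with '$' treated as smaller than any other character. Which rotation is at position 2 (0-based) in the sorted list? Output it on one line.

Answer: BBbB$a

Derivation:
All 6 rotations (rotation i = S[i:]+S[:i]):
  rot[0] = aBBbB$
  rot[1] = BBbB$a
  rot[2] = BbB$aB
  rot[3] = bB$aBB
  rot[4] = B$aBBb
  rot[5] = $aBBbB
Sorted (with $ < everything):
  sorted[0] = $aBBbB
  sorted[1] = B$aBBb
  sorted[2] = BBbB$a
  sorted[3] = BbB$aB
  sorted[4] = aBBbB$
  sorted[5] = bB$aBB
sorted[2] = BBbB$a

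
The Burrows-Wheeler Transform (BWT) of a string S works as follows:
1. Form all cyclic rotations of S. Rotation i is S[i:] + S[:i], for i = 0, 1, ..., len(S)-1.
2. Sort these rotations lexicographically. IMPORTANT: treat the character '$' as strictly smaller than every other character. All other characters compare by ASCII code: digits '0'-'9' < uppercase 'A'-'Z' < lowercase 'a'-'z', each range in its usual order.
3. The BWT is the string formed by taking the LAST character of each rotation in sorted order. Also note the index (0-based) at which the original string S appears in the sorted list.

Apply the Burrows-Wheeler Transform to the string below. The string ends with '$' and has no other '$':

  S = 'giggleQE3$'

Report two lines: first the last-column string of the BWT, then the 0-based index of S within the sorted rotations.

Answer: 3EQeli$ggg
6

Derivation:
All 10 rotations (rotation i = S[i:]+S[:i]):
  rot[0] = giggleQE3$
  rot[1] = iggleQE3$g
  rot[2] = ggleQE3$gi
  rot[3] = gleQE3$gig
  rot[4] = leQE3$gigg
  rot[5] = eQE3$giggl
  rot[6] = QE3$giggle
  rot[7] = E3$giggleQ
  rot[8] = 3$giggleQE
  rot[9] = $giggleQE3
Sorted (with $ < everything):
  sorted[0] = $giggleQE3  (last char: '3')
  sorted[1] = 3$giggleQE  (last char: 'E')
  sorted[2] = E3$giggleQ  (last char: 'Q')
  sorted[3] = QE3$giggle  (last char: 'e')
  sorted[4] = eQE3$giggl  (last char: 'l')
  sorted[5] = ggleQE3$gi  (last char: 'i')
  sorted[6] = giggleQE3$  (last char: '$')
  sorted[7] = gleQE3$gig  (last char: 'g')
  sorted[8] = iggleQE3$g  (last char: 'g')
  sorted[9] = leQE3$gigg  (last char: 'g')
Last column: 3EQeli$ggg
Original string S is at sorted index 6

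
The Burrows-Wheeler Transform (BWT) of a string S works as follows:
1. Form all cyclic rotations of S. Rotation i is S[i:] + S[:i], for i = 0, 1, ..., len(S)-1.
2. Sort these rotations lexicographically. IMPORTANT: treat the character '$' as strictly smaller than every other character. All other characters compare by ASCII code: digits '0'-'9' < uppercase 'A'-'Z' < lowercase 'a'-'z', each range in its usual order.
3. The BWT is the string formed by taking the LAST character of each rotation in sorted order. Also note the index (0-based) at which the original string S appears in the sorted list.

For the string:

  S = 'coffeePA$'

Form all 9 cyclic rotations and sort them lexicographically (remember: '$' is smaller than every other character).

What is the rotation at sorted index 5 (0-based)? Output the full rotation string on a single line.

All 9 rotations (rotation i = S[i:]+S[:i]):
  rot[0] = coffeePA$
  rot[1] = offeePA$c
  rot[2] = ffeePA$co
  rot[3] = feePA$cof
  rot[4] = eePA$coff
  rot[5] = ePA$coffe
  rot[6] = PA$coffee
  rot[7] = A$coffeeP
  rot[8] = $coffeePA
Sorted (with $ < everything):
  sorted[0] = $coffeePA
  sorted[1] = A$coffeeP
  sorted[2] = PA$coffee
  sorted[3] = coffeePA$
  sorted[4] = ePA$coffe
  sorted[5] = eePA$coff
  sorted[6] = feePA$cof
  sorted[7] = ffeePA$co
  sorted[8] = offeePA$c
sorted[5] = eePA$coff

Answer: eePA$coff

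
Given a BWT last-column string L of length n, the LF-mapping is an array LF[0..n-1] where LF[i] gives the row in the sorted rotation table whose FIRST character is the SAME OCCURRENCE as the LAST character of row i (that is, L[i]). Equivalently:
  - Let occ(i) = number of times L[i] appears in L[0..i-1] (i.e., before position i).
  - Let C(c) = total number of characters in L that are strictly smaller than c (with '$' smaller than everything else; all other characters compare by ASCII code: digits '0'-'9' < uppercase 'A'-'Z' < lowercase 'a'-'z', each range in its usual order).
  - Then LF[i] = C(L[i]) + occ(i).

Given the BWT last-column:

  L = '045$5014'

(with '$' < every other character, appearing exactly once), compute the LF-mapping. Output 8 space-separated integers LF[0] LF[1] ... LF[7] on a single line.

Char counts: '$':1, '0':2, '1':1, '4':2, '5':2
C (first-col start): C('$')=0, C('0')=1, C('1')=3, C('4')=4, C('5')=6
L[0]='0': occ=0, LF[0]=C('0')+0=1+0=1
L[1]='4': occ=0, LF[1]=C('4')+0=4+0=4
L[2]='5': occ=0, LF[2]=C('5')+0=6+0=6
L[3]='$': occ=0, LF[3]=C('$')+0=0+0=0
L[4]='5': occ=1, LF[4]=C('5')+1=6+1=7
L[5]='0': occ=1, LF[5]=C('0')+1=1+1=2
L[6]='1': occ=0, LF[6]=C('1')+0=3+0=3
L[7]='4': occ=1, LF[7]=C('4')+1=4+1=5

Answer: 1 4 6 0 7 2 3 5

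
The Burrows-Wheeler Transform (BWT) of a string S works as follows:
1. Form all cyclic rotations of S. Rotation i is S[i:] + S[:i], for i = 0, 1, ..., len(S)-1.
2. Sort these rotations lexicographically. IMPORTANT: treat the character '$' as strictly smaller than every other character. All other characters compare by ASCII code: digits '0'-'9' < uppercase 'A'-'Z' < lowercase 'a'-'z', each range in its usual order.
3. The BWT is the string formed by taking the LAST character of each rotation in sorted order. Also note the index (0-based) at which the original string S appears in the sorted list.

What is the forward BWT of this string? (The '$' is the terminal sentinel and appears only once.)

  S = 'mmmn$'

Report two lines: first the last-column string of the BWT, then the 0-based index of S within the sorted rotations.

All 5 rotations (rotation i = S[i:]+S[:i]):
  rot[0] = mmmn$
  rot[1] = mmn$m
  rot[2] = mn$mm
  rot[3] = n$mmm
  rot[4] = $mmmn
Sorted (with $ < everything):
  sorted[0] = $mmmn  (last char: 'n')
  sorted[1] = mmmn$  (last char: '$')
  sorted[2] = mmn$m  (last char: 'm')
  sorted[3] = mn$mm  (last char: 'm')
  sorted[4] = n$mmm  (last char: 'm')
Last column: n$mmm
Original string S is at sorted index 1

Answer: n$mmm
1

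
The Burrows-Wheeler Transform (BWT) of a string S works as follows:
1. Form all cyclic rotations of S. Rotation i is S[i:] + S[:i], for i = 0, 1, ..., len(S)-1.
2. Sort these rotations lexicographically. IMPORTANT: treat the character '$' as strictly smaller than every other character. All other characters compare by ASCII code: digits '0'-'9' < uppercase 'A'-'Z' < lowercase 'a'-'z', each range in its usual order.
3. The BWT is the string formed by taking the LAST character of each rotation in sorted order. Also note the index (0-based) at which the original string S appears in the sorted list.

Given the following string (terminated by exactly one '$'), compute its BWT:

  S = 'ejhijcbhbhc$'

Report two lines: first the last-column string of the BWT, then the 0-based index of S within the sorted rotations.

Answer: cchhj$bbjhie
5

Derivation:
All 12 rotations (rotation i = S[i:]+S[:i]):
  rot[0] = ejhijcbhbhc$
  rot[1] = jhijcbhbhc$e
  rot[2] = hijcbhbhc$ej
  rot[3] = ijcbhbhc$ejh
  rot[4] = jcbhbhc$ejhi
  rot[5] = cbhbhc$ejhij
  rot[6] = bhbhc$ejhijc
  rot[7] = hbhc$ejhijcb
  rot[8] = bhc$ejhijcbh
  rot[9] = hc$ejhijcbhb
  rot[10] = c$ejhijcbhbh
  rot[11] = $ejhijcbhbhc
Sorted (with $ < everything):
  sorted[0] = $ejhijcbhbhc  (last char: 'c')
  sorted[1] = bhbhc$ejhijc  (last char: 'c')
  sorted[2] = bhc$ejhijcbh  (last char: 'h')
  sorted[3] = c$ejhijcbhbh  (last char: 'h')
  sorted[4] = cbhbhc$ejhij  (last char: 'j')
  sorted[5] = ejhijcbhbhc$  (last char: '$')
  sorted[6] = hbhc$ejhijcb  (last char: 'b')
  sorted[7] = hc$ejhijcbhb  (last char: 'b')
  sorted[8] = hijcbhbhc$ej  (last char: 'j')
  sorted[9] = ijcbhbhc$ejh  (last char: 'h')
  sorted[10] = jcbhbhc$ejhi  (last char: 'i')
  sorted[11] = jhijcbhbhc$e  (last char: 'e')
Last column: cchhj$bbjhie
Original string S is at sorted index 5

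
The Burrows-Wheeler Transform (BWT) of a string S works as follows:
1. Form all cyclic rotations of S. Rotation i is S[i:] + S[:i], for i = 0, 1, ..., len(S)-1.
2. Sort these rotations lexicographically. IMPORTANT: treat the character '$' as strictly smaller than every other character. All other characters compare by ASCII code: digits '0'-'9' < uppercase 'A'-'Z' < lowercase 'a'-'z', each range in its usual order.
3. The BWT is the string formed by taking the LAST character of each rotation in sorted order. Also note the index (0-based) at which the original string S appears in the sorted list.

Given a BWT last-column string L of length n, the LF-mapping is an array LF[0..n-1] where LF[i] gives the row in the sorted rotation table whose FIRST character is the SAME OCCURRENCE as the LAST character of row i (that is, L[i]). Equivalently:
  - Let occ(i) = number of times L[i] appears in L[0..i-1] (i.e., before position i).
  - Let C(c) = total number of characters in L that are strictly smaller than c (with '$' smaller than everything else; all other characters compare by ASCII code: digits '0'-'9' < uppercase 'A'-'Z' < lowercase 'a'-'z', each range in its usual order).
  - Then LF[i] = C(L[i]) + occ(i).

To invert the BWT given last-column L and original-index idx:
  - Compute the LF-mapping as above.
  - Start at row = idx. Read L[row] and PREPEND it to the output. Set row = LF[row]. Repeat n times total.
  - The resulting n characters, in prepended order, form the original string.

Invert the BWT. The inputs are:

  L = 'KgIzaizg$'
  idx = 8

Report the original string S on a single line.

Answer: zigzagIK$

Derivation:
LF mapping: 2 4 1 7 3 6 8 5 0
Walk LF starting at row 8, prepending L[row]:
  step 1: row=8, L[8]='$', prepend. Next row=LF[8]=0
  step 2: row=0, L[0]='K', prepend. Next row=LF[0]=2
  step 3: row=2, L[2]='I', prepend. Next row=LF[2]=1
  step 4: row=1, L[1]='g', prepend. Next row=LF[1]=4
  step 5: row=4, L[4]='a', prepend. Next row=LF[4]=3
  step 6: row=3, L[3]='z', prepend. Next row=LF[3]=7
  step 7: row=7, L[7]='g', prepend. Next row=LF[7]=5
  step 8: row=5, L[5]='i', prepend. Next row=LF[5]=6
  step 9: row=6, L[6]='z', prepend. Next row=LF[6]=8
Reversed output: zigzagIK$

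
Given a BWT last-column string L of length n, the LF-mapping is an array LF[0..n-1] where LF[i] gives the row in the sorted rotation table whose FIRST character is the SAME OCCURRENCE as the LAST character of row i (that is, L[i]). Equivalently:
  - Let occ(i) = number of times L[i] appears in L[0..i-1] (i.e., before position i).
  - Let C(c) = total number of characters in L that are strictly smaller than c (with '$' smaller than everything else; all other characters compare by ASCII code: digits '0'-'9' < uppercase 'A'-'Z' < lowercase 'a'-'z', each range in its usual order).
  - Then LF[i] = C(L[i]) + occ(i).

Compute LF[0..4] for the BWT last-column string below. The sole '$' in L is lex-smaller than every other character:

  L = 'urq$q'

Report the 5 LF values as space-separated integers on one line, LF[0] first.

Answer: 4 3 1 0 2

Derivation:
Char counts: '$':1, 'q':2, 'r':1, 'u':1
C (first-col start): C('$')=0, C('q')=1, C('r')=3, C('u')=4
L[0]='u': occ=0, LF[0]=C('u')+0=4+0=4
L[1]='r': occ=0, LF[1]=C('r')+0=3+0=3
L[2]='q': occ=0, LF[2]=C('q')+0=1+0=1
L[3]='$': occ=0, LF[3]=C('$')+0=0+0=0
L[4]='q': occ=1, LF[4]=C('q')+1=1+1=2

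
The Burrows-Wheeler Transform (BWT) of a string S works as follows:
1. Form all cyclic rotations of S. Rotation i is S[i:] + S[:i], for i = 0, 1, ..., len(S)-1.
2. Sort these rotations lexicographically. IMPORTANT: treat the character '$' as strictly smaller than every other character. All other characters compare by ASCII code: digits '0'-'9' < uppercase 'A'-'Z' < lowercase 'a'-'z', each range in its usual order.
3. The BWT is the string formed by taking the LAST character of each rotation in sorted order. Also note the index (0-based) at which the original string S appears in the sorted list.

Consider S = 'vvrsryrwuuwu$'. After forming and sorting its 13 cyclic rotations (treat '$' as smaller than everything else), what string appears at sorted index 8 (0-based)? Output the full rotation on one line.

Answer: vrsryrwuuwu$v

Derivation:
All 13 rotations (rotation i = S[i:]+S[:i]):
  rot[0] = vvrsryrwuuwu$
  rot[1] = vrsryrwuuwu$v
  rot[2] = rsryrwuuwu$vv
  rot[3] = sryrwuuwu$vvr
  rot[4] = ryrwuuwu$vvrs
  rot[5] = yrwuuwu$vvrsr
  rot[6] = rwuuwu$vvrsry
  rot[7] = wuuwu$vvrsryr
  rot[8] = uuwu$vvrsryrw
  rot[9] = uwu$vvrsryrwu
  rot[10] = wu$vvrsryrwuu
  rot[11] = u$vvrsryrwuuw
  rot[12] = $vvrsryrwuuwu
Sorted (with $ < everything):
  sorted[0] = $vvrsryrwuuwu
  sorted[1] = rsryrwuuwu$vv
  sorted[2] = rwuuwu$vvrsry
  sorted[3] = ryrwuuwu$vvrs
  sorted[4] = sryrwuuwu$vvr
  sorted[5] = u$vvrsryrwuuw
  sorted[6] = uuwu$vvrsryrw
  sorted[7] = uwu$vvrsryrwu
  sorted[8] = vrsryrwuuwu$v
  sorted[9] = vvrsryrwuuwu$
  sorted[10] = wu$vvrsryrwuu
  sorted[11] = wuuwu$vvrsryr
  sorted[12] = yrwuuwu$vvrsr
sorted[8] = vrsryrwuuwu$v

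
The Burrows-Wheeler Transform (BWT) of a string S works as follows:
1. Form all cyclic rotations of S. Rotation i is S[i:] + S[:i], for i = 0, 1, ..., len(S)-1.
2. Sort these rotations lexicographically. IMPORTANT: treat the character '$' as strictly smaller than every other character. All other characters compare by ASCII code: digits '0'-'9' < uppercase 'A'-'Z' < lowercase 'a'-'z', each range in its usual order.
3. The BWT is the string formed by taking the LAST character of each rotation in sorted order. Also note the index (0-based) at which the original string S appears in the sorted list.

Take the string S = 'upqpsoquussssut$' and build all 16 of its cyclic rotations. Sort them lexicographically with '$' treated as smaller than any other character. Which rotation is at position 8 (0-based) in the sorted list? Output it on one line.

Answer: sssut$upqpsoquus

Derivation:
All 16 rotations (rotation i = S[i:]+S[:i]):
  rot[0] = upqpsoquussssut$
  rot[1] = pqpsoquussssut$u
  rot[2] = qpsoquussssut$up
  rot[3] = psoquussssut$upq
  rot[4] = soquussssut$upqp
  rot[5] = oquussssut$upqps
  rot[6] = quussssut$upqpso
  rot[7] = uussssut$upqpsoq
  rot[8] = ussssut$upqpsoqu
  rot[9] = ssssut$upqpsoquu
  rot[10] = sssut$upqpsoquus
  rot[11] = ssut$upqpsoquuss
  rot[12] = sut$upqpsoquusss
  rot[13] = ut$upqpsoquussss
  rot[14] = t$upqpsoquussssu
  rot[15] = $upqpsoquussssut
Sorted (with $ < everything):
  sorted[0] = $upqpsoquussssut
  sorted[1] = oquussssut$upqps
  sorted[2] = pqpsoquussssut$u
  sorted[3] = psoquussssut$upq
  sorted[4] = qpsoquussssut$up
  sorted[5] = quussssut$upqpso
  sorted[6] = soquussssut$upqp
  sorted[7] = ssssut$upqpsoquu
  sorted[8] = sssut$upqpsoquus
  sorted[9] = ssut$upqpsoquuss
  sorted[10] = sut$upqpsoquusss
  sorted[11] = t$upqpsoquussssu
  sorted[12] = upqpsoquussssut$
  sorted[13] = ussssut$upqpsoqu
  sorted[14] = ut$upqpsoquussss
  sorted[15] = uussssut$upqpsoq
sorted[8] = sssut$upqpsoquus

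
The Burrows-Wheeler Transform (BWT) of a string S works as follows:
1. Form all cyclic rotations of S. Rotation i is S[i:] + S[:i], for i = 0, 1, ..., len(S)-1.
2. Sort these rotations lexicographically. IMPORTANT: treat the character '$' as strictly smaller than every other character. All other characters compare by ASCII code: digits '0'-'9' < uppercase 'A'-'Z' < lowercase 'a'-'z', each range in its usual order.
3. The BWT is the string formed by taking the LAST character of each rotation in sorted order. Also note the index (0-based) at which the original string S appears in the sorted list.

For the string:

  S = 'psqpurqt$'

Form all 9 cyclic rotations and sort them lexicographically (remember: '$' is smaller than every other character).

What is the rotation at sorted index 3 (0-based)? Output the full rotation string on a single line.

Answer: qpurqt$ps

Derivation:
All 9 rotations (rotation i = S[i:]+S[:i]):
  rot[0] = psqpurqt$
  rot[1] = sqpurqt$p
  rot[2] = qpurqt$ps
  rot[3] = purqt$psq
  rot[4] = urqt$psqp
  rot[5] = rqt$psqpu
  rot[6] = qt$psqpur
  rot[7] = t$psqpurq
  rot[8] = $psqpurqt
Sorted (with $ < everything):
  sorted[0] = $psqpurqt
  sorted[1] = psqpurqt$
  sorted[2] = purqt$psq
  sorted[3] = qpurqt$ps
  sorted[4] = qt$psqpur
  sorted[5] = rqt$psqpu
  sorted[6] = sqpurqt$p
  sorted[7] = t$psqpurq
  sorted[8] = urqt$psqp
sorted[3] = qpurqt$ps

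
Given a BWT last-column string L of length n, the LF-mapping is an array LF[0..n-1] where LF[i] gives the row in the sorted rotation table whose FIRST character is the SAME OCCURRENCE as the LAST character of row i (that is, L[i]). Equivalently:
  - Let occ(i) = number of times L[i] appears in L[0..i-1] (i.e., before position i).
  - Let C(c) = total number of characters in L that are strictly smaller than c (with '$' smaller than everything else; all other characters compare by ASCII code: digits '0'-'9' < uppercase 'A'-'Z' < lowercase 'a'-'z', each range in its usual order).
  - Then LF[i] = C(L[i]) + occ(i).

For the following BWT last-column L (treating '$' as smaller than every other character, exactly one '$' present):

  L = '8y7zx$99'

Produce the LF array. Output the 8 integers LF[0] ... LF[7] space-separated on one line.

Char counts: '$':1, '7':1, '8':1, '9':2, 'x':1, 'y':1, 'z':1
C (first-col start): C('$')=0, C('7')=1, C('8')=2, C('9')=3, C('x')=5, C('y')=6, C('z')=7
L[0]='8': occ=0, LF[0]=C('8')+0=2+0=2
L[1]='y': occ=0, LF[1]=C('y')+0=6+0=6
L[2]='7': occ=0, LF[2]=C('7')+0=1+0=1
L[3]='z': occ=0, LF[3]=C('z')+0=7+0=7
L[4]='x': occ=0, LF[4]=C('x')+0=5+0=5
L[5]='$': occ=0, LF[5]=C('$')+0=0+0=0
L[6]='9': occ=0, LF[6]=C('9')+0=3+0=3
L[7]='9': occ=1, LF[7]=C('9')+1=3+1=4

Answer: 2 6 1 7 5 0 3 4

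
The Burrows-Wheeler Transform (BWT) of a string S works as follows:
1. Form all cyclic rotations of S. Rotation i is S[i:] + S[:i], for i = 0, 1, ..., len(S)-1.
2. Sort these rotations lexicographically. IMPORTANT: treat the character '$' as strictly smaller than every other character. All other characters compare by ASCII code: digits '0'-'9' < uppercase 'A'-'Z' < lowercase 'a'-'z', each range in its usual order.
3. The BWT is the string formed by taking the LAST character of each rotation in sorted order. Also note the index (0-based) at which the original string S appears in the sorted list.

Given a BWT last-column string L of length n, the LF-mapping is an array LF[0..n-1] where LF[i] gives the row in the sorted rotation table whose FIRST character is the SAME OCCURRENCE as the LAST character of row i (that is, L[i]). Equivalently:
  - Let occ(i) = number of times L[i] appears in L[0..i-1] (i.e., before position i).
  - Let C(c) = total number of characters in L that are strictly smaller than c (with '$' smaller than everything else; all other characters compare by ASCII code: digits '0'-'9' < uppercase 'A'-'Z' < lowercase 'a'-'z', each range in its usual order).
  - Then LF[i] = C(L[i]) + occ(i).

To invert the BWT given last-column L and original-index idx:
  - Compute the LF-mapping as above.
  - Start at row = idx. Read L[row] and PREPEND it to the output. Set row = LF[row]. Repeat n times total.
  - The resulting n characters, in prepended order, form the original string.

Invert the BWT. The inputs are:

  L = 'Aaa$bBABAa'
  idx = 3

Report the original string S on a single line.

LF mapping: 1 6 7 0 9 4 2 5 3 8
Walk LF starting at row 3, prepending L[row]:
  step 1: row=3, L[3]='$', prepend. Next row=LF[3]=0
  step 2: row=0, L[0]='A', prepend. Next row=LF[0]=1
  step 3: row=1, L[1]='a', prepend. Next row=LF[1]=6
  step 4: row=6, L[6]='A', prepend. Next row=LF[6]=2
  step 5: row=2, L[2]='a', prepend. Next row=LF[2]=7
  step 6: row=7, L[7]='B', prepend. Next row=LF[7]=5
  step 7: row=5, L[5]='B', prepend. Next row=LF[5]=4
  step 8: row=4, L[4]='b', prepend. Next row=LF[4]=9
  step 9: row=9, L[9]='a', prepend. Next row=LF[9]=8
  step 10: row=8, L[8]='A', prepend. Next row=LF[8]=3
Reversed output: AabBBaAaA$

Answer: AabBBaAaA$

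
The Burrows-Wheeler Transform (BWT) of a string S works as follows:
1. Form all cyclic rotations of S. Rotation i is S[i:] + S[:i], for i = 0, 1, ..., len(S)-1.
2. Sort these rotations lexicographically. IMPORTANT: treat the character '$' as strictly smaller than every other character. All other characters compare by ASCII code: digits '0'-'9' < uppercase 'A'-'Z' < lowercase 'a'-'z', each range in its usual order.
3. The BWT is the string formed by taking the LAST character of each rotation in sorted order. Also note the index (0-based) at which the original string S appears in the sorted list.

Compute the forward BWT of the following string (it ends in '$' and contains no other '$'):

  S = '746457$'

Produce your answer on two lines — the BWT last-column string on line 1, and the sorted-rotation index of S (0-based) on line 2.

All 7 rotations (rotation i = S[i:]+S[:i]):
  rot[0] = 746457$
  rot[1] = 46457$7
  rot[2] = 6457$74
  rot[3] = 457$746
  rot[4] = 57$7464
  rot[5] = 7$74645
  rot[6] = $746457
Sorted (with $ < everything):
  sorted[0] = $746457  (last char: '7')
  sorted[1] = 457$746  (last char: '6')
  sorted[2] = 46457$7  (last char: '7')
  sorted[3] = 57$7464  (last char: '4')
  sorted[4] = 6457$74  (last char: '4')
  sorted[5] = 7$74645  (last char: '5')
  sorted[6] = 746457$  (last char: '$')
Last column: 767445$
Original string S is at sorted index 6

Answer: 767445$
6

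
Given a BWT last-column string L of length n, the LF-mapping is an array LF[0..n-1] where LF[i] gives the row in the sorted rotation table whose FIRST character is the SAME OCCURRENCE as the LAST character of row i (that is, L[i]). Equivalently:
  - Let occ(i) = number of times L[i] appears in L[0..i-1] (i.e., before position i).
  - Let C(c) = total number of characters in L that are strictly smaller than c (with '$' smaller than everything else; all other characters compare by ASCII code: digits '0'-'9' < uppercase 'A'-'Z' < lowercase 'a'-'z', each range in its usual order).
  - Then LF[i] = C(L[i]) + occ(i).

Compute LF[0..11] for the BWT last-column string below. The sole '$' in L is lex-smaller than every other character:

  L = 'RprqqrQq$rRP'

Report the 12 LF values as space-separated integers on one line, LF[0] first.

Answer: 3 5 9 6 7 10 2 8 0 11 4 1

Derivation:
Char counts: '$':1, 'P':1, 'Q':1, 'R':2, 'p':1, 'q':3, 'r':3
C (first-col start): C('$')=0, C('P')=1, C('Q')=2, C('R')=3, C('p')=5, C('q')=6, C('r')=9
L[0]='R': occ=0, LF[0]=C('R')+0=3+0=3
L[1]='p': occ=0, LF[1]=C('p')+0=5+0=5
L[2]='r': occ=0, LF[2]=C('r')+0=9+0=9
L[3]='q': occ=0, LF[3]=C('q')+0=6+0=6
L[4]='q': occ=1, LF[4]=C('q')+1=6+1=7
L[5]='r': occ=1, LF[5]=C('r')+1=9+1=10
L[6]='Q': occ=0, LF[6]=C('Q')+0=2+0=2
L[7]='q': occ=2, LF[7]=C('q')+2=6+2=8
L[8]='$': occ=0, LF[8]=C('$')+0=0+0=0
L[9]='r': occ=2, LF[9]=C('r')+2=9+2=11
L[10]='R': occ=1, LF[10]=C('R')+1=3+1=4
L[11]='P': occ=0, LF[11]=C('P')+0=1+0=1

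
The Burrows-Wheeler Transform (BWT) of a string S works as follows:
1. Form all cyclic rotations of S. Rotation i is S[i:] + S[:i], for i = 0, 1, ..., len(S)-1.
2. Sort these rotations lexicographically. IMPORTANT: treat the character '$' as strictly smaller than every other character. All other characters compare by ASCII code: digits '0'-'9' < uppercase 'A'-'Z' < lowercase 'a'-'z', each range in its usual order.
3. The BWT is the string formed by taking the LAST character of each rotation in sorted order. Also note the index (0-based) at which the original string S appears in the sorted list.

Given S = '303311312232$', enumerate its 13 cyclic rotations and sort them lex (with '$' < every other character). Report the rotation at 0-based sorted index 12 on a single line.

All 13 rotations (rotation i = S[i:]+S[:i]):
  rot[0] = 303311312232$
  rot[1] = 03311312232$3
  rot[2] = 3311312232$30
  rot[3] = 311312232$303
  rot[4] = 11312232$3033
  rot[5] = 1312232$30331
  rot[6] = 312232$303311
  rot[7] = 12232$3033113
  rot[8] = 2232$30331131
  rot[9] = 232$303311312
  rot[10] = 32$3033113122
  rot[11] = 2$30331131223
  rot[12] = $303311312232
Sorted (with $ < everything):
  sorted[0] = $303311312232
  sorted[1] = 03311312232$3
  sorted[2] = 11312232$3033
  sorted[3] = 12232$3033113
  sorted[4] = 1312232$30331
  sorted[5] = 2$30331131223
  sorted[6] = 2232$30331131
  sorted[7] = 232$303311312
  sorted[8] = 303311312232$
  sorted[9] = 311312232$303
  sorted[10] = 312232$303311
  sorted[11] = 32$3033113122
  sorted[12] = 3311312232$30
sorted[12] = 3311312232$30

Answer: 3311312232$30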